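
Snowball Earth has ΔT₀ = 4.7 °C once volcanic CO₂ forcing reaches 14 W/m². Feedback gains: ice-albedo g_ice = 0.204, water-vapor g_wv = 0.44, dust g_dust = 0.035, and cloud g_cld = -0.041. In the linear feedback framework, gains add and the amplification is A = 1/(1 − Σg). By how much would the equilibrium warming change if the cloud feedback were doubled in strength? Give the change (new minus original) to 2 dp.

-1.32 °C

Original: g = 0.638, ΔT = 4.7/(1−0.638) = 12.9834 °C.
With doubled cloud: g' = 0.597, ΔT' = 4.7/(1−0.597) = 11.6625 °C.
Change = 11.6625 − 12.9834 = -1.32 °C.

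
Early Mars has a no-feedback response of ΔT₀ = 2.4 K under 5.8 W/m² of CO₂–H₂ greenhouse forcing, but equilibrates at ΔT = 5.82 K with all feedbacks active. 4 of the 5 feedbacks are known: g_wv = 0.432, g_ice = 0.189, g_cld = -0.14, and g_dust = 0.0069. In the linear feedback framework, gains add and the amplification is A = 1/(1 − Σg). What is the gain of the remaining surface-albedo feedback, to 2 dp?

0.10

Amplification A = ΔT/ΔT₀ = 5.82/2.4 = 2.425.
Total gain g = 1 − 1/A = 1 − 1/2.425 = 0.5876.
Known gains sum to 0.432 + 0.189 − 0.14 + 0.0069 = 0.4879.
g_alb = 0.5876 − 0.4879 = 0.10.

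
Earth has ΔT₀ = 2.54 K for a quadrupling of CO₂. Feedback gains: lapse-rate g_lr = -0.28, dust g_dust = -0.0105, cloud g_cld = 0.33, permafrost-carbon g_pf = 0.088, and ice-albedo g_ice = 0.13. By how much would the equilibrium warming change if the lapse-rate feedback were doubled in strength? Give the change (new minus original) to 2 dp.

-0.94 K

Original: g = 0.2575, ΔT = 2.54/(1−0.2575) = 3.4209 K.
With doubled lapse-rate: g' = -0.0225, ΔT' = 2.54/(1+0.0225) = 2.4841 K.
Change = 2.4841 − 3.4209 = -0.94 K.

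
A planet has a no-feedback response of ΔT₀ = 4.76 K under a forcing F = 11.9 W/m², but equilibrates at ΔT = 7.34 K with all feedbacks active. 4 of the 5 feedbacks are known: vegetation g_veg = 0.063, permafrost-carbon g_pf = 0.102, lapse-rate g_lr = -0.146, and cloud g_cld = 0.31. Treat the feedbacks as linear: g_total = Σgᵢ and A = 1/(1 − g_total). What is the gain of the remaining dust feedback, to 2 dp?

Amplification A = ΔT/ΔT₀ = 7.34/4.76 = 1.542.
Total gain g = 1 − 1/A = 1 − 1/1.542 = 0.3515.
Known gains sum to 0.063 + 0.102 − 0.146 + 0.31 = 0.329.
g_dust = 0.3515 − 0.329 = 0.02.

0.02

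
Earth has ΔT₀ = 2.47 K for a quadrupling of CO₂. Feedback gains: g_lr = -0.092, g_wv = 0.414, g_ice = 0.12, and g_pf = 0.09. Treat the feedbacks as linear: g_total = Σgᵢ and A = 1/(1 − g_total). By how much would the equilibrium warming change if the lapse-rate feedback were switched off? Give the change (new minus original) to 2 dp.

Original: g = 0.532, ΔT = 2.47/(1−0.532) = 5.2778 K.
Without lapse-rate: g' = 0.624, ΔT' = 2.47/(1−0.624) = 6.5691 K.
Change = 6.5691 − 5.2778 = 1.29 K.

1.29 K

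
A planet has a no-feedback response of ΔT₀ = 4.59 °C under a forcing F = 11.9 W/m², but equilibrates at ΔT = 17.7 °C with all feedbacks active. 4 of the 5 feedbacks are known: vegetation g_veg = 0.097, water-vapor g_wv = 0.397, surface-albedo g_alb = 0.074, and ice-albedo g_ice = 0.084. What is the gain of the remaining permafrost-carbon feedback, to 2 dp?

0.09

Amplification A = ΔT/ΔT₀ = 17.7/4.59 = 3.856.
Total gain g = 1 − 1/A = 1 − 1/3.856 = 0.7407.
Known gains sum to 0.097 + 0.397 + 0.074 + 0.084 = 0.652.
g_pf = 0.7407 − 0.652 = 0.09.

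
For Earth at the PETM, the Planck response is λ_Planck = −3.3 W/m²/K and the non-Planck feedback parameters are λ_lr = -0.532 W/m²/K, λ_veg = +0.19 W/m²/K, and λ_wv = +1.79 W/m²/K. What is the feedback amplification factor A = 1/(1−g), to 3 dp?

Convert to gains: g_lr = -0.532/3.3 = -0.1612; g_veg = 0.19/3.3 = 0.05758; g_wv = 1.79/3.3 = 0.5424.
Total gain g = 0.43878.
A = 1/(1 − 0.43878) = 1.782.

1.782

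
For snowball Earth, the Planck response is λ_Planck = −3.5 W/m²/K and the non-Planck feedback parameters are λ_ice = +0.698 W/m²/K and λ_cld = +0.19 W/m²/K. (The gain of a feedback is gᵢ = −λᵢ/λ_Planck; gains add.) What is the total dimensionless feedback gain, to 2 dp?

Convert to gains: g_ice = 0.698/3.5 = 0.1994; g_cld = 0.19/3.5 = 0.05429.
Total gain g = 0.25369.

0.25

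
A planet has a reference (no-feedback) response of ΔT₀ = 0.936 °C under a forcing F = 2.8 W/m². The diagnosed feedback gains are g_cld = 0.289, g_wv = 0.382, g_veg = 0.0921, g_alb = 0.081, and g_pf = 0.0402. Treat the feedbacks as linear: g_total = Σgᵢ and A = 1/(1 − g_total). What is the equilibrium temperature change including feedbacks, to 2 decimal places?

8.09 °C

Total gain g = 0.289 + 0.382 + 0.0921 + 0.081 + 0.0402 = 0.8843.
Amplification A = 1/(1 − 0.8843) = 8.643.
ΔT = 0.936 × 8.643 = 8.09 °C.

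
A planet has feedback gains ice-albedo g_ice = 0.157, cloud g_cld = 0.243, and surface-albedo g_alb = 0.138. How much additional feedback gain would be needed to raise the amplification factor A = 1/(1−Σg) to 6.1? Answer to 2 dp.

Current total gain = 0.538.
Target gain for A = 6.1: g* = 1 − 1/6.1 = 0.8361.
Additional gain needed = 0.8361 − 0.538 = 0.30.

0.30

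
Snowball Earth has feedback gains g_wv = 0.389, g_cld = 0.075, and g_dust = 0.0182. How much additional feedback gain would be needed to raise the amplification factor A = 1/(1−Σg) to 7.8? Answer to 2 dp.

Current total gain = 0.4822.
Target gain for A = 7.8: g* = 1 − 1/7.8 = 0.8718.
Additional gain needed = 0.8718 − 0.4822 = 0.39.

0.39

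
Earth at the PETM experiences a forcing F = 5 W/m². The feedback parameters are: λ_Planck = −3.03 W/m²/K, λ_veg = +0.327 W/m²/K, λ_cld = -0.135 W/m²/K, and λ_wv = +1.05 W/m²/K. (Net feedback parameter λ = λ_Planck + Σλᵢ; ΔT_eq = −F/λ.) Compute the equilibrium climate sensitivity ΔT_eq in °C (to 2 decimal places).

2.80 °C

Net feedback parameter λ = (−3.03) + (+0.327) + (-0.135) + (+1.05) = -1.788 W/m²/K.
ΔT = −F/λ = −5/(-1.788) = 2.80 °C.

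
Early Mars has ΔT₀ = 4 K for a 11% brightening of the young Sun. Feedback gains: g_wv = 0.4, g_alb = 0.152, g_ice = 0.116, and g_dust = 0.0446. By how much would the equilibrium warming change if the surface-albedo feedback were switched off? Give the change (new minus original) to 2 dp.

Original: g = 0.7126, ΔT = 4/(1−0.7126) = 13.9179 K.
Without surface-albedo: g' = 0.5606, ΔT' = 4/(1−0.5606) = 9.1033 K.
Change = 9.1033 − 13.9179 = -4.81 K.

-4.81 K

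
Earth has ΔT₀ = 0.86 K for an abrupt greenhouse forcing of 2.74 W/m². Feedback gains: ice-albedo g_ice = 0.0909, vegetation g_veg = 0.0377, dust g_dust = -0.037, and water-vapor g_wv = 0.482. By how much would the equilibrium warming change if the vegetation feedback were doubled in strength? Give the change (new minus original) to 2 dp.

0.20 K

Original: g = 0.5736, ΔT = 0.86/(1−0.5736) = 2.0169 K.
With doubled vegetation: g' = 0.6113, ΔT' = 0.86/(1−0.6113) = 2.2125 K.
Change = 2.2125 − 2.0169 = 0.20 K.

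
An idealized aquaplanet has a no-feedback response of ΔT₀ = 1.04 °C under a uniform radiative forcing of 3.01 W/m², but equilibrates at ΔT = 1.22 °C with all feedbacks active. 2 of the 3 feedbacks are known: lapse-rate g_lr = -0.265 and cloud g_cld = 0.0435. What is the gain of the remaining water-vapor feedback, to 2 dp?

0.37

Amplification A = ΔT/ΔT₀ = 1.22/1.04 = 1.173.
Total gain g = 1 − 1/A = 1 − 1/1.173 = 0.1475.
Known gains sum to -0.265 + 0.0435 = -0.2215.
g_wv = 0.1475 + 0.2215 = 0.37.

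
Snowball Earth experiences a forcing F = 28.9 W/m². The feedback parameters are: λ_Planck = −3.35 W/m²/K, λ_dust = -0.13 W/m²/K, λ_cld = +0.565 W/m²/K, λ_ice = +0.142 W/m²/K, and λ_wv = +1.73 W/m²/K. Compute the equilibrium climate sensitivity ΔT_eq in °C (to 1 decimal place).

Net feedback parameter λ = (−3.35) + (-0.13) + (+0.565) + (+0.142) + (+1.73) = -1.043 W/m²/K.
ΔT = −F/λ = −28.9/(-1.043) = 27.7 °C.

27.7 °C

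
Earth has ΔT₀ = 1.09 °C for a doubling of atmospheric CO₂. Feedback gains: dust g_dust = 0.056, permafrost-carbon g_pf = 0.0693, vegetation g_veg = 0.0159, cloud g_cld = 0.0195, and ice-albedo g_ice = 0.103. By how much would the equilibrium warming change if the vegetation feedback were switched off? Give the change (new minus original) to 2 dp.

Original: g = 0.2637, ΔT = 1.09/(1−0.2637) = 1.4804 °C.
Without vegetation: g' = 0.2478, ΔT' = 1.09/(1−0.2478) = 1.4491 °C.
Change = 1.4491 − 1.4804 = -0.03 °C.

-0.03 °C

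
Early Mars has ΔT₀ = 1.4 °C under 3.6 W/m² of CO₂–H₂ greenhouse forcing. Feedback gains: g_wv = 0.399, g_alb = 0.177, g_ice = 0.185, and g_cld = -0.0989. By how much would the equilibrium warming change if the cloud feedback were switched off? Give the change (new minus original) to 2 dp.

Original: g = 0.6621, ΔT = 1.4/(1−0.6621) = 4.1432 °C.
Without cloud: g' = 0.761, ΔT' = 1.4/(1−0.761) = 5.8577 °C.
Change = 5.8577 − 4.1432 = 1.71 °C.

1.71 °C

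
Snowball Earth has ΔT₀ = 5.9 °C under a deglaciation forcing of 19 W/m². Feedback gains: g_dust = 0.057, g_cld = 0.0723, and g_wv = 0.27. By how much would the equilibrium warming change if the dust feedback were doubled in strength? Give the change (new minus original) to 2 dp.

1.03 °C

Original: g = 0.3993, ΔT = 5.9/(1−0.3993) = 9.8219 °C.
With doubled dust: g' = 0.4563, ΔT' = 5.9/(1−0.4563) = 10.8516 °C.
Change = 10.8516 − 9.8219 = 1.03 °C.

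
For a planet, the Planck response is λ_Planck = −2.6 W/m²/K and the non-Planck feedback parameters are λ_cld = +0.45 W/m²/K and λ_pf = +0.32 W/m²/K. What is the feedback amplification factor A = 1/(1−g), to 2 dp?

Convert to gains: g_cld = 0.45/2.6 = 0.1731; g_pf = 0.32/2.6 = 0.1231.
Total gain g = 0.2962.
A = 1/(1 − 0.2962) = 1.42.

1.42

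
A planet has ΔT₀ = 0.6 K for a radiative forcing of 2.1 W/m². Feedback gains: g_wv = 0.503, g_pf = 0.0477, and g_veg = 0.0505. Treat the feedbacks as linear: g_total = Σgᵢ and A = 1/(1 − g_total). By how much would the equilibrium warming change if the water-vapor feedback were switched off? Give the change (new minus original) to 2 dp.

-0.84 K

Original: g = 0.6012, ΔT = 0.6/(1−0.6012) = 1.5045 K.
Without water-vapor: g' = 0.0982, ΔT' = 0.6/(1−0.0982) = 0.6653 K.
Change = 0.6653 − 1.5045 = -0.84 K.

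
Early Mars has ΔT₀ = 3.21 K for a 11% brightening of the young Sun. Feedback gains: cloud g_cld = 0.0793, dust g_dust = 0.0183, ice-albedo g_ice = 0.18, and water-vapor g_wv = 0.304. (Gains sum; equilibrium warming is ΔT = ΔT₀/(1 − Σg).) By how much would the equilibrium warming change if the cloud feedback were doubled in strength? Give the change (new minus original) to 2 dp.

1.79 K

Original: g = 0.5816, ΔT = 3.21/(1−0.5816) = 7.6721 K.
With doubled cloud: g' = 0.6609, ΔT' = 3.21/(1−0.6609) = 9.4662 K.
Change = 9.4662 − 7.6721 = 1.79 K.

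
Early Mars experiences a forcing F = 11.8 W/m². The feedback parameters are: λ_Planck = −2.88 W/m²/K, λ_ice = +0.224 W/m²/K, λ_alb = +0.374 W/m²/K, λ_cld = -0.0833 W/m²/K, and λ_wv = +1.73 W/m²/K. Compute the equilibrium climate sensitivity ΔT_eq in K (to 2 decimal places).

18.57 K

Net feedback parameter λ = (−2.88) + (+0.224) + (+0.374) + (-0.0833) + (+1.73) = -0.6353 W/m²/K.
ΔT = −F/λ = −11.8/(-0.6353) = 18.57 K.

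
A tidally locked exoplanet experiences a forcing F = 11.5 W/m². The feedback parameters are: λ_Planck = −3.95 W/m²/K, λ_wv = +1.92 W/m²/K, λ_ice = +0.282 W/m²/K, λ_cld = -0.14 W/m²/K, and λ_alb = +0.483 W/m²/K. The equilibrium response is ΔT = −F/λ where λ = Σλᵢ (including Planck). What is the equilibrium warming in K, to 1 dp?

8.2 K

Net feedback parameter λ = (−3.95) + (+1.92) + (+0.282) + (-0.14) + (+0.483) = -1.405 W/m²/K.
ΔT = −F/λ = −11.5/(-1.405) = 8.2 K.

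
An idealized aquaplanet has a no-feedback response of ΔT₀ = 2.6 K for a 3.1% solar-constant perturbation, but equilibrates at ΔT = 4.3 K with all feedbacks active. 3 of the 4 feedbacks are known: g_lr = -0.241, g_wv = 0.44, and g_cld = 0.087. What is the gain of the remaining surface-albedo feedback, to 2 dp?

Amplification A = ΔT/ΔT₀ = 4.3/2.6 = 1.654.
Total gain g = 1 − 1/A = 1 − 1/1.654 = 0.3954.
Known gains sum to -0.241 + 0.44 + 0.087 = 0.286.
g_alb = 0.3954 − 0.286 = 0.11.

0.11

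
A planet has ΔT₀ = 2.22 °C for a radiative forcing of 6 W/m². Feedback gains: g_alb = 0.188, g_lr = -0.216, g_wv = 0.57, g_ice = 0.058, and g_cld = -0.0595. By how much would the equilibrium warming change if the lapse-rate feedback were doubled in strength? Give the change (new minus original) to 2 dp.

-1.54 °C

Original: g = 0.5405, ΔT = 2.22/(1−0.5405) = 4.8313 °C.
With doubled lapse-rate: g' = 0.3245, ΔT' = 2.22/(1−0.3245) = 3.2865 °C.
Change = 3.2865 − 4.8313 = -1.54 °C.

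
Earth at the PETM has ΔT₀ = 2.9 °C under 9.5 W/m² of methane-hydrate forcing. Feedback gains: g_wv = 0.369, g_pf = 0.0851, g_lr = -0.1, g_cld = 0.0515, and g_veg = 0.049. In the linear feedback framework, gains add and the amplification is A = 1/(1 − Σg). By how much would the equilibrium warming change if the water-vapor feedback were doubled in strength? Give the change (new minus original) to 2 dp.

Original: g = 0.4546, ΔT = 2.9/(1−0.4546) = 5.3172 °C.
With doubled water-vapor: g' = 0.8236, ΔT' = 2.9/(1−0.8236) = 16.4399 °C.
Change = 16.4399 − 5.3172 = 11.12 °C.

11.12 °C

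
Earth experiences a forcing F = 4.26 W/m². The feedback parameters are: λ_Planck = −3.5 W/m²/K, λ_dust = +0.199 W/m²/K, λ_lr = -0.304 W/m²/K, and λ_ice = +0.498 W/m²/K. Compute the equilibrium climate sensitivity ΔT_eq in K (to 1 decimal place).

Net feedback parameter λ = (−3.5) + (+0.199) + (-0.304) + (+0.498) = -3.107 W/m²/K.
ΔT = −F/λ = −4.26/(-3.107) = 1.4 K.

1.4 K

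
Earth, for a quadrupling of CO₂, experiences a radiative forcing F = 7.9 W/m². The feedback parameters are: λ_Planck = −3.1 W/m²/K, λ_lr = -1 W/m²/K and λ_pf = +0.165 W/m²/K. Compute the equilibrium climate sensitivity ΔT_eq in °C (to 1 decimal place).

Net feedback parameter λ = (−3.1) + (-1) + (+0.165) = -3.935 W/m²/K.
ΔT = −F/λ = −7.9/(-3.935) = 2.0 °C.

2.0 °C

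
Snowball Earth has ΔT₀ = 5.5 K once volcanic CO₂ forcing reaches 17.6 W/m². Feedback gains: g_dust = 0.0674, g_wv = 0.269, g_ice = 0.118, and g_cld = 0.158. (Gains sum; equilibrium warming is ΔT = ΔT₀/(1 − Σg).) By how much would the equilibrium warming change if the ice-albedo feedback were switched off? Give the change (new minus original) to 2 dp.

-3.31 K

Original: g = 0.6124, ΔT = 5.5/(1−0.6124) = 14.1899 K.
Without ice-albedo: g' = 0.4944, ΔT' = 5.5/(1−0.4944) = 10.8782 K.
Change = 10.8782 − 14.1899 = -3.31 K.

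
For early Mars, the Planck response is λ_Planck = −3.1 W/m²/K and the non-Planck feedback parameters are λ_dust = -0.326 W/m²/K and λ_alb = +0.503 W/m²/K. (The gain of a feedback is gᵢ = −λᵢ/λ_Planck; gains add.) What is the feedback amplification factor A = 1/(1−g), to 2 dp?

1.06

Convert to gains: g_dust = -0.326/3.1 = -0.1052; g_alb = 0.503/3.1 = 0.1623.
Total gain g = 0.0571.
A = 1/(1 − 0.0571) = 1.06.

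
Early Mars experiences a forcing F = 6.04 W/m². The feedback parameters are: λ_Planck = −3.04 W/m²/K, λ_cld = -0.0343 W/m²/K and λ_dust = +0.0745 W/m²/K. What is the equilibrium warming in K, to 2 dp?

2.01 K

Net feedback parameter λ = (−3.04) + (-0.0343) + (+0.0745) = -2.9998 W/m²/K.
ΔT = −F/λ = −6.04/(-2.9998) = 2.01 K.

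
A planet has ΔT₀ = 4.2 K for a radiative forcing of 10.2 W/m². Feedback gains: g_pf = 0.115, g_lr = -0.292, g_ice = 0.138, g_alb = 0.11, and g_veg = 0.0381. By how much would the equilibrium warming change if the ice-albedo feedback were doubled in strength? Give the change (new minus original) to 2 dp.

0.86 K

Original: g = 0.1091, ΔT = 4.2/(1−0.1091) = 4.7143 K.
With doubled ice-albedo: g' = 0.2471, ΔT' = 4.2/(1−0.2471) = 5.5784 K.
Change = 5.5784 − 4.7143 = 0.86 K.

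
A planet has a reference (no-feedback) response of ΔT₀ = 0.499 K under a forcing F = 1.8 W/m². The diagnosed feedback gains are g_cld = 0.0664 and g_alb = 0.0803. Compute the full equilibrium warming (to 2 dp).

Total gain g = 0.0664 + 0.0803 = 0.1467.
Amplification A = 1/(1 − 0.1467) = 1.172.
ΔT = 0.499 × 1.172 = 0.58 K.

0.58 K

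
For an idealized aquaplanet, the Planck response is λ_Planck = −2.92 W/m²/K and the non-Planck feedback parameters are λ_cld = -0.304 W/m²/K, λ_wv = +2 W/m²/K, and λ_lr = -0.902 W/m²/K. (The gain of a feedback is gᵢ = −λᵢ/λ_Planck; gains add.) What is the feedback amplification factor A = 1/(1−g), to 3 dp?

Convert to gains: g_cld = -0.304/2.92 = -0.1041; g_wv = 2/2.92 = 0.6849; g_lr = -0.902/2.92 = -0.3089.
Total gain g = 0.2719.
A = 1/(1 − 0.2719) = 1.373.

1.373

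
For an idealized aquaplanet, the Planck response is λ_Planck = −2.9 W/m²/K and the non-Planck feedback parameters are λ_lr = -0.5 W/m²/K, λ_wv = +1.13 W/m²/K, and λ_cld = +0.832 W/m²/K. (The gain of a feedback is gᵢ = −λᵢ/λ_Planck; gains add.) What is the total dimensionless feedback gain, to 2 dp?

Convert to gains: g_lr = -0.5/2.9 = -0.1724; g_wv = 1.13/2.9 = 0.3897; g_cld = 0.832/2.9 = 0.2869.
Total gain g = 0.5042.

0.50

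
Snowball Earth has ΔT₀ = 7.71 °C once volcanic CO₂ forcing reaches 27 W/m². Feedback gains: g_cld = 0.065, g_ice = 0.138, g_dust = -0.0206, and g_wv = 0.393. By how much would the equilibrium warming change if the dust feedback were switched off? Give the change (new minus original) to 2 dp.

0.93 °C

Original: g = 0.5754, ΔT = 7.71/(1−0.5754) = 18.1583 °C.
Without dust: g' = 0.596, ΔT' = 7.71/(1−0.596) = 19.0842 °C.
Change = 19.0842 − 18.1583 = 0.93 °C.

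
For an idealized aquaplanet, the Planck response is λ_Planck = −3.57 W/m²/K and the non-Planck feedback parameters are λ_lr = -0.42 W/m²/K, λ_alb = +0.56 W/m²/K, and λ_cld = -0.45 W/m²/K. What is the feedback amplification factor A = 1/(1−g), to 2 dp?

0.92

Convert to gains: g_lr = -0.42/3.57 = -0.1176; g_alb = 0.56/3.57 = 0.1569; g_cld = -0.45/3.57 = -0.1261.
Total gain g = -0.0868.
A = 1/(1 + 0.0868) = 0.92.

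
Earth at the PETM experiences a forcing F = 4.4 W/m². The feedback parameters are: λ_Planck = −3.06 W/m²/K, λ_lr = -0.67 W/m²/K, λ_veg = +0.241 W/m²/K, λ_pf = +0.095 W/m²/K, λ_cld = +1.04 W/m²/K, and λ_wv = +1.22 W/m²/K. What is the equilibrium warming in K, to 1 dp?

3.9 K

Net feedback parameter λ = (−3.06) + (-0.67) + (+0.241) + (+0.095) + (+1.04) + (+1.22) = -1.134 W/m²/K.
ΔT = −F/λ = −4.4/(-1.134) = 3.9 K.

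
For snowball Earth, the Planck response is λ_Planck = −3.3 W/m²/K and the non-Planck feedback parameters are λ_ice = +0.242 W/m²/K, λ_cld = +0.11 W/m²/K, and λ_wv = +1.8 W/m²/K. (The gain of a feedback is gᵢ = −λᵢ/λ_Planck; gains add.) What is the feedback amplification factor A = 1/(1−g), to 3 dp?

2.875

Convert to gains: g_ice = 0.242/3.3 = 0.07333; g_cld = 0.11/3.3 = 0.03333; g_wv = 1.8/3.3 = 0.5455.
Total gain g = 0.65216.
A = 1/(1 − 0.65216) = 2.875.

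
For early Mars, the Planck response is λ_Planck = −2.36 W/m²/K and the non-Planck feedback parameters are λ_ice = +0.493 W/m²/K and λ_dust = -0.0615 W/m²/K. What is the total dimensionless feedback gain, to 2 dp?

0.18

Convert to gains: g_ice = 0.493/2.36 = 0.2089; g_dust = -0.0615/2.36 = -0.02606.
Total gain g = 0.18284.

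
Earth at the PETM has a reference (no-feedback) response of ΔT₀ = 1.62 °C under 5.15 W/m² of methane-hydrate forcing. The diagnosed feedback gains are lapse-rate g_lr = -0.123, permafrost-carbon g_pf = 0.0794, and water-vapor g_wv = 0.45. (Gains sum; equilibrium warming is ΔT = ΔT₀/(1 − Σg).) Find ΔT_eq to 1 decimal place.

2.7 °C

Total gain g = -0.123 + 0.0794 + 0.45 = 0.4064.
Amplification A = 1/(1 − 0.4064) = 1.685.
ΔT = 1.62 × 1.685 = 2.7 °C.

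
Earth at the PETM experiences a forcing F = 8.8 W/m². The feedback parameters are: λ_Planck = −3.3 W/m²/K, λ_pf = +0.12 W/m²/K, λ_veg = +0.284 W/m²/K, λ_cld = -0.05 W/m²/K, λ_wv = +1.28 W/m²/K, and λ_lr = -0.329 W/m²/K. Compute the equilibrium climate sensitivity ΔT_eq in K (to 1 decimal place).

4.4 K

Net feedback parameter λ = (−3.3) + (+0.12) + (+0.284) + (-0.05) + (+1.28) + (-0.329) = -1.995 W/m²/K.
ΔT = −F/λ = −8.8/(-1.995) = 4.4 K.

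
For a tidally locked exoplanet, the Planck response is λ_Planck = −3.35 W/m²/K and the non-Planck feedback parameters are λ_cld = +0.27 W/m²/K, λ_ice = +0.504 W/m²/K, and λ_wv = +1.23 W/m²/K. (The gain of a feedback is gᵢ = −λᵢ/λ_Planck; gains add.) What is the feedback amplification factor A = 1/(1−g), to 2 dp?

Convert to gains: g_cld = 0.27/3.35 = 0.0806; g_ice = 0.504/3.35 = 0.1504; g_wv = 1.23/3.35 = 0.3672.
Total gain g = 0.5982.
A = 1/(1 − 0.5982) = 2.49.

2.49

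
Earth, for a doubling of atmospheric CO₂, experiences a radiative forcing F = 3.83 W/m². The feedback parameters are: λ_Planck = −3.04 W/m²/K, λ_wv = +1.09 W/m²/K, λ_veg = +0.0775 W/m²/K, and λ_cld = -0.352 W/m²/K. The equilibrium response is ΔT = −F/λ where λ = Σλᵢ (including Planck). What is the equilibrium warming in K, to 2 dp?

1.72 K

Net feedback parameter λ = (−3.04) + (+1.09) + (+0.0775) + (-0.352) = -2.2245 W/m²/K.
ΔT = −F/λ = −3.83/(-2.2245) = 1.72 K.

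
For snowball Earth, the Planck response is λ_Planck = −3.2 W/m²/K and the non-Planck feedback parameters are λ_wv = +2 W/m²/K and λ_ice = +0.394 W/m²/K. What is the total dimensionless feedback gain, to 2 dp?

0.75

Convert to gains: g_wv = 2/3.2 = 0.625; g_ice = 0.394/3.2 = 0.1231.
Total gain g = 0.7481.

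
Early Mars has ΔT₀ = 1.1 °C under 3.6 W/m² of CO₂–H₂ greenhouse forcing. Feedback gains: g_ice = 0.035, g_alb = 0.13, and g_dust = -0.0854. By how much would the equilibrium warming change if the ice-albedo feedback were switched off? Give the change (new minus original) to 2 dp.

-0.04 °C

Original: g = 0.0796, ΔT = 1.1/(1−0.0796) = 1.1951 °C.
Without ice-albedo: g' = 0.0446, ΔT' = 1.1/(1−0.0446) = 1.1514 °C.
Change = 1.1514 − 1.1951 = -0.04 °C.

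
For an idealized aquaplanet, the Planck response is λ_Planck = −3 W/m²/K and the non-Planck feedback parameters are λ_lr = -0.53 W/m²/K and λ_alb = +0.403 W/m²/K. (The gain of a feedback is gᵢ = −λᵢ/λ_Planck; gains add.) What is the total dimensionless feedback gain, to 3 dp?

Convert to gains: g_lr = -0.53/3 = -0.1767; g_alb = 0.403/3 = 0.1343.
Total gain g = -0.0424.

-0.042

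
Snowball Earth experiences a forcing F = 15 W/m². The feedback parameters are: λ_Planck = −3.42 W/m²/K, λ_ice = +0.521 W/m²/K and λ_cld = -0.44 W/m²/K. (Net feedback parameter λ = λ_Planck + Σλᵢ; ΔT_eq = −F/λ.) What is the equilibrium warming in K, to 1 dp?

4.5 K

Net feedback parameter λ = (−3.42) + (+0.521) + (-0.44) = -3.339 W/m²/K.
ΔT = −F/λ = −15/(-3.339) = 4.5 K.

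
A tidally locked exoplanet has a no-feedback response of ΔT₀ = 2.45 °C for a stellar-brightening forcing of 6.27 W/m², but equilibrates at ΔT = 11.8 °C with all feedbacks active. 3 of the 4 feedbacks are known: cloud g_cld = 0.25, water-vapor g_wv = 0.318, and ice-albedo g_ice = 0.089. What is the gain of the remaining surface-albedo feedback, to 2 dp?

Amplification A = ΔT/ΔT₀ = 11.8/2.45 = 4.816.
Total gain g = 1 − 1/A = 1 − 1/4.816 = 0.7924.
Known gains sum to 0.25 + 0.318 + 0.089 = 0.657.
g_alb = 0.7924 − 0.657 = 0.14.

0.14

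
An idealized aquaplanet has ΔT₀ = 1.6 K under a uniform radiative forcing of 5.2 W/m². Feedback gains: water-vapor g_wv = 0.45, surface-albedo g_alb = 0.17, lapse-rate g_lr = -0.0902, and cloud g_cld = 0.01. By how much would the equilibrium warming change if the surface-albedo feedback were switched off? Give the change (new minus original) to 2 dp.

-0.94 K

Original: g = 0.5398, ΔT = 1.6/(1−0.5398) = 3.4767 K.
Without surface-albedo: g' = 0.3698, ΔT' = 1.6/(1−0.3698) = 2.5389 K.
Change = 2.5389 − 3.4767 = -0.94 K.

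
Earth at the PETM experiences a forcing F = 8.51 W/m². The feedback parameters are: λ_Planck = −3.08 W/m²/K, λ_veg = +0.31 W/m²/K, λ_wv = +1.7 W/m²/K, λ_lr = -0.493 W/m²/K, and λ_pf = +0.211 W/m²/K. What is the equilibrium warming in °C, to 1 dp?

Net feedback parameter λ = (−3.08) + (+0.31) + (+1.7) + (-0.493) + (+0.211) = -1.352 W/m²/K.
ΔT = −F/λ = −8.51/(-1.352) = 6.3 °C.

6.3 °C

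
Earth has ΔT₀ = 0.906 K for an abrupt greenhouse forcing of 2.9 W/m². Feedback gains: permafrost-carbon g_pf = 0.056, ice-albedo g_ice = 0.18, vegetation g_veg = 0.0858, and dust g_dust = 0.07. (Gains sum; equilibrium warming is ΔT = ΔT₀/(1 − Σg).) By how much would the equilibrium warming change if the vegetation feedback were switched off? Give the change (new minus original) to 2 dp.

-0.18 K

Original: g = 0.3918, ΔT = 0.906/(1−0.3918) = 1.4896 K.
Without vegetation: g' = 0.306, ΔT' = 0.906/(1−0.306) = 1.3055 K.
Change = 1.3055 − 1.4896 = -0.18 K.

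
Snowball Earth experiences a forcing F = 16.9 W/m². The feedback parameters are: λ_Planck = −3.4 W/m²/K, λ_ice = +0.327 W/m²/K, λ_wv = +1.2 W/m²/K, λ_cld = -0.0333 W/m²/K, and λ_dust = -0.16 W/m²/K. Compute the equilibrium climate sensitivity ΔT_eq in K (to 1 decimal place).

Net feedback parameter λ = (−3.4) + (+0.327) + (+1.2) + (-0.0333) + (-0.16) = -2.0663 W/m²/K.
ΔT = −F/λ = −16.9/(-2.0663) = 8.2 K.

8.2 K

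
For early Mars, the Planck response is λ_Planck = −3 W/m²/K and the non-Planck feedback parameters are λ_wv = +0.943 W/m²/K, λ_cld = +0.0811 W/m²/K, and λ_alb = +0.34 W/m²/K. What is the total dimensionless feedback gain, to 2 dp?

0.45

Convert to gains: g_wv = 0.943/3 = 0.3143; g_cld = 0.0811/3 = 0.02703; g_alb = 0.34/3 = 0.1133.
Total gain g = 0.45463.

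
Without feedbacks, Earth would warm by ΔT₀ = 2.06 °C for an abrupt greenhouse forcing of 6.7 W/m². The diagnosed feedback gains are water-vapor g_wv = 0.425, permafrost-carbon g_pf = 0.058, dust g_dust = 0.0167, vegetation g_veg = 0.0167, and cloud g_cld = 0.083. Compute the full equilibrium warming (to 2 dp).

5.14 °C

Total gain g = 0.425 + 0.058 + 0.0167 + 0.0167 + 0.083 = 0.5994.
Amplification A = 1/(1 − 0.5994) = 2.496.
ΔT = 2.06 × 2.496 = 5.14 °C.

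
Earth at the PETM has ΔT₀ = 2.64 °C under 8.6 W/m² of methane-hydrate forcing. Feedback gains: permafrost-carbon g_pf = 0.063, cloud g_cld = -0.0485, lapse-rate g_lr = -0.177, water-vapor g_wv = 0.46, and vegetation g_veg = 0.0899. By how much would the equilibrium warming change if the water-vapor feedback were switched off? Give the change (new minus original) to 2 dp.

-1.85 °C

Original: g = 0.3874, ΔT = 2.64/(1−0.3874) = 4.3095 °C.
Without water-vapor: g' = -0.0726, ΔT' = 2.64/(1+0.0726) = 2.4613 °C.
Change = 2.4613 − 4.3095 = -1.85 °C.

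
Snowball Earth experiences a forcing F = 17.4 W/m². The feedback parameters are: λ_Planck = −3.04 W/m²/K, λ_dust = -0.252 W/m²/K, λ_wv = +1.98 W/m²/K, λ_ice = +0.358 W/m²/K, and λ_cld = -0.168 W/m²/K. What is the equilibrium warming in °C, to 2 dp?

15.51 °C

Net feedback parameter λ = (−3.04) + (-0.252) + (+1.98) + (+0.358) + (-0.168) = -1.122 W/m²/K.
ΔT = −F/λ = −17.4/(-1.122) = 15.51 °C.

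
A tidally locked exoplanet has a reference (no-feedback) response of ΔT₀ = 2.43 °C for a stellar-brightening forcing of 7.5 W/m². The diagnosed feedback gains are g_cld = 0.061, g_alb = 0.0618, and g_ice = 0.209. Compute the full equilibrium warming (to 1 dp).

3.6 °C

Total gain g = 0.061 + 0.0618 + 0.209 = 0.3318.
Amplification A = 1/(1 − 0.3318) = 1.497.
ΔT = 2.43 × 1.497 = 3.6 °C.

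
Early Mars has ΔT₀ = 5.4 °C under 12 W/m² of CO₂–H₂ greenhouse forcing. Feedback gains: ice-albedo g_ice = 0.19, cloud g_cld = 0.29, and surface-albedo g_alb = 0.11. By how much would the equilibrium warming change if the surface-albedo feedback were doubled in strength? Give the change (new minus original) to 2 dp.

Original: g = 0.59, ΔT = 5.4/(1−0.59) = 13.1707 °C.
With doubled surface-albedo: g' = 0.7, ΔT' = 5.4/(1−0.7) = 18.0000 °C.
Change = 18.0000 − 13.1707 = 4.83 °C.

4.83 °C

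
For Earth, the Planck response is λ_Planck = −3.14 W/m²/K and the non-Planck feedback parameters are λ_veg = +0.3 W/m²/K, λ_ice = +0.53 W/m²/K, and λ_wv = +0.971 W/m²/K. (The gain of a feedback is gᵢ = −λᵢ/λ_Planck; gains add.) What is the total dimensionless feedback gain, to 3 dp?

Convert to gains: g_veg = 0.3/3.14 = 0.09554; g_ice = 0.53/3.14 = 0.1688; g_wv = 0.971/3.14 = 0.3092.
Total gain g = 0.57354.

0.574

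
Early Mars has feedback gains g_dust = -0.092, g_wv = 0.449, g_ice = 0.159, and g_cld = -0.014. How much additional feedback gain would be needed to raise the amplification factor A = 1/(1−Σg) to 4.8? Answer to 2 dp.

0.29

Current total gain = 0.502.
Target gain for A = 4.8: g* = 1 − 1/4.8 = 0.7917.
Additional gain needed = 0.7917 − 0.502 = 0.29.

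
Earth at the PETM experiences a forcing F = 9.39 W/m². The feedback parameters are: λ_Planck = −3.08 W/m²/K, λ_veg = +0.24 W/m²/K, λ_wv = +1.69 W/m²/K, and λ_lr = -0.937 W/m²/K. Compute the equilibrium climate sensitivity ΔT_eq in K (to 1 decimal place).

4.5 K

Net feedback parameter λ = (−3.08) + (+0.24) + (+1.69) + (-0.937) = -2.087 W/m²/K.
ΔT = −F/λ = −9.39/(-2.087) = 4.5 K.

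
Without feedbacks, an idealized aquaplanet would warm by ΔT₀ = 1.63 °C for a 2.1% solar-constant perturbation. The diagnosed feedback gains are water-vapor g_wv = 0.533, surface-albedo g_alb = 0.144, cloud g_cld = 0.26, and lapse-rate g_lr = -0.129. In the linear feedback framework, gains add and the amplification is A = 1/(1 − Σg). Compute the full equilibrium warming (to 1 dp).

Total gain g = 0.533 + 0.144 + 0.26 − 0.129 = 0.808.
Amplification A = 1/(1 − 0.808) = 5.208.
ΔT = 1.63 × 5.208 = 8.5 °C.

8.5 °C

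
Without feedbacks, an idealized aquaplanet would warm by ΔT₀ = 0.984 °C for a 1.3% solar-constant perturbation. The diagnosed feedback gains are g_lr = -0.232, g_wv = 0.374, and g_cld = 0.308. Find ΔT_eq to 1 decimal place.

1.8 °C

Total gain g = -0.232 + 0.374 + 0.308 = 0.45.
Amplification A = 1/(1 − 0.45) = 1.818.
ΔT = 0.984 × 1.818 = 1.8 °C.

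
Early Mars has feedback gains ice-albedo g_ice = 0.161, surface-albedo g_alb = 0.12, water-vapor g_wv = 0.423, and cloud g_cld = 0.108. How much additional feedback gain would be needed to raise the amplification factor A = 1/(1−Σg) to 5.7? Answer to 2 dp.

0.01

Current total gain = 0.812.
Target gain for A = 5.7: g* = 1 − 1/5.7 = 0.8246.
Additional gain needed = 0.8246 − 0.812 = 0.01.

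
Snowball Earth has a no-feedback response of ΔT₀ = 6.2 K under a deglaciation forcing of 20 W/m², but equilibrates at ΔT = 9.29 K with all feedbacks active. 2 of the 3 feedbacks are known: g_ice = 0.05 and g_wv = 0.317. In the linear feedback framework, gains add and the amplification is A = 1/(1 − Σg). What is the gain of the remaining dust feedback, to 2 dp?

Amplification A = ΔT/ΔT₀ = 9.29/6.2 = 1.498.
Total gain g = 1 − 1/A = 1 − 1/1.498 = 0.3324.
Known gains sum to 0.05 + 0.317 = 0.367.
g_dust = 0.3324 − 0.367 = -0.03.

-0.03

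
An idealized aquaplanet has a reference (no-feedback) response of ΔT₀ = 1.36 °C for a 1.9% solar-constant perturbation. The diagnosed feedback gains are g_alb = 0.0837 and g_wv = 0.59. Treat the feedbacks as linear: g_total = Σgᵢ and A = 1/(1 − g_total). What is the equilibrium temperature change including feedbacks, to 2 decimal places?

4.17 °C

Total gain g = 0.0837 + 0.59 = 0.6737.
Amplification A = 1/(1 − 0.6737) = 3.065.
ΔT = 1.36 × 3.065 = 4.17 °C.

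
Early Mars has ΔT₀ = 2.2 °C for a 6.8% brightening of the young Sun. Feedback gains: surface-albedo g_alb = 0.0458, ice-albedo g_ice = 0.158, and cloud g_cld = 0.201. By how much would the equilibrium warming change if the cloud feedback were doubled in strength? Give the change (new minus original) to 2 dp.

1.88 °C

Original: g = 0.4048, ΔT = 2.2/(1−0.4048) = 3.6962 °C.
With doubled cloud: g' = 0.6058, ΔT' = 2.2/(1−0.6058) = 5.5809 °C.
Change = 5.5809 − 3.6962 = 1.88 °C.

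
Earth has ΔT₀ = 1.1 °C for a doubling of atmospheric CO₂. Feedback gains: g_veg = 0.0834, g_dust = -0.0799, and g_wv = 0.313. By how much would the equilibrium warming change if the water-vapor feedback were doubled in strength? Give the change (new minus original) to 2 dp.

1.36 °C

Original: g = 0.3165, ΔT = 1.1/(1−0.3165) = 1.6094 °C.
With doubled water-vapor: g' = 0.6295, ΔT' = 1.1/(1−0.6295) = 2.9690 °C.
Change = 2.9690 − 1.6094 = 1.36 °C.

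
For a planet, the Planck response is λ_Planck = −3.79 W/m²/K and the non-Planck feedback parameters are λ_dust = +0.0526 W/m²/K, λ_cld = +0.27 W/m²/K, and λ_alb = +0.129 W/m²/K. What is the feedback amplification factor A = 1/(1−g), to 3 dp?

1.135

Convert to gains: g_dust = 0.0526/3.79 = 0.01388; g_cld = 0.27/3.79 = 0.07124; g_alb = 0.129/3.79 = 0.03404.
Total gain g = 0.11916.
A = 1/(1 − 0.11916) = 1.135.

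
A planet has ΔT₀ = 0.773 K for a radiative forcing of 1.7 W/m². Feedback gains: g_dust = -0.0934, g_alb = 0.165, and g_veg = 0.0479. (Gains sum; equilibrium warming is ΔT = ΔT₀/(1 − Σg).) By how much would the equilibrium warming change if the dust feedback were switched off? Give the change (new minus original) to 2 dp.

Original: g = 0.1195, ΔT = 0.773/(1−0.1195) = 0.8779 K.
Without dust: g' = 0.2129, ΔT' = 0.773/(1−0.2129) = 0.9821 K.
Change = 0.9821 − 0.8779 = 0.10 K.

0.10 K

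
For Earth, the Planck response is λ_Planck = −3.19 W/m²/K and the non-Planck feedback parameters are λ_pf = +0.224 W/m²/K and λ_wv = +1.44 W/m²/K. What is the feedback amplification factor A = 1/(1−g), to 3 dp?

2.090

Convert to gains: g_pf = 0.224/3.19 = 0.07022; g_wv = 1.44/3.19 = 0.4514.
Total gain g = 0.52162.
A = 1/(1 − 0.52162) = 2.090.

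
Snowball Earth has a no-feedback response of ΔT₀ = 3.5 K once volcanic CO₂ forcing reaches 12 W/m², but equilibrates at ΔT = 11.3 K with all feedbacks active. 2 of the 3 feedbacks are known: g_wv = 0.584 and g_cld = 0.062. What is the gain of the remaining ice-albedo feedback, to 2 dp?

Amplification A = ΔT/ΔT₀ = 11.3/3.5 = 3.229.
Total gain g = 1 − 1/A = 1 − 1/3.229 = 0.6903.
Known gains sum to 0.584 + 0.062 = 0.646.
g_ice = 0.6903 − 0.646 = 0.04.

0.04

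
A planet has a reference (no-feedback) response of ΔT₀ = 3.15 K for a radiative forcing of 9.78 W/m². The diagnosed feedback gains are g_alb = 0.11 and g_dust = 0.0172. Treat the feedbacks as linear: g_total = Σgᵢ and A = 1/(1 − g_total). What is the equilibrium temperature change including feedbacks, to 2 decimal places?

Total gain g = 0.11 + 0.0172 = 0.1272.
Amplification A = 1/(1 − 0.1272) = 1.146.
ΔT = 3.15 × 1.146 = 3.61 K.

3.61 K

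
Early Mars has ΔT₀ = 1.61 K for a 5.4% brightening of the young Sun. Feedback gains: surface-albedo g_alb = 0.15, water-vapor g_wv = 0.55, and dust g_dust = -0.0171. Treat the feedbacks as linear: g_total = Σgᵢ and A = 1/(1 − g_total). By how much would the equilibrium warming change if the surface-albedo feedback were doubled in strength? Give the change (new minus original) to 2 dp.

4.56 K

Original: g = 0.6829, ΔT = 1.61/(1−0.6829) = 5.0773 K.
With doubled surface-albedo: g' = 0.8329, ΔT' = 1.61/(1−0.8329) = 9.6349 K.
Change = 9.6349 − 5.0773 = 4.56 K.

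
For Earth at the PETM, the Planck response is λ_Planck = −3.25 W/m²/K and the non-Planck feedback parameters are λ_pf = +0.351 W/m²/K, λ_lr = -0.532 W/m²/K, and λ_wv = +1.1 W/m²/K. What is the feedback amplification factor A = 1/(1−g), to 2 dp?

Convert to gains: g_pf = 0.351/3.25 = 0.108; g_lr = -0.532/3.25 = -0.1637; g_wv = 1.1/3.25 = 0.3385.
Total gain g = 0.2828.
A = 1/(1 − 0.2828) = 1.39.

1.39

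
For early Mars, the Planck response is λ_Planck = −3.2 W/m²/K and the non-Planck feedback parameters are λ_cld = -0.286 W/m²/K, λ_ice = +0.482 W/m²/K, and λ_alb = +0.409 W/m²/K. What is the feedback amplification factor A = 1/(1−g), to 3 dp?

Convert to gains: g_cld = -0.286/3.2 = -0.08937; g_ice = 0.482/3.2 = 0.1506; g_alb = 0.409/3.2 = 0.1278.
Total gain g = 0.18903.
A = 1/(1 − 0.18903) = 1.233.

1.233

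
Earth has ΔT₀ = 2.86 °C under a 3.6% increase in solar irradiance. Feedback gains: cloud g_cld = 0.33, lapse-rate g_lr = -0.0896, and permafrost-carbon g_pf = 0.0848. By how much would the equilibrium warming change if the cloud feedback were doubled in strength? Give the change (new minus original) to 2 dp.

4.06 °C

Original: g = 0.3252, ΔT = 2.86/(1−0.3252) = 4.2383 °C.
With doubled cloud: g' = 0.6552, ΔT' = 2.86/(1−0.6552) = 8.2947 °C.
Change = 8.2947 − 4.2383 = 4.06 °C.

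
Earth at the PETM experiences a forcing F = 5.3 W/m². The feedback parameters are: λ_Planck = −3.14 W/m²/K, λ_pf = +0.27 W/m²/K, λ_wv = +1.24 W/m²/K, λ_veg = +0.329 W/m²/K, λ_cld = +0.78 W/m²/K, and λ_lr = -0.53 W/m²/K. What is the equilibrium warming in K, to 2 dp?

5.04 K

Net feedback parameter λ = (−3.14) + (+0.27) + (+1.24) + (+0.329) + (+0.78) + (-0.53) = -1.051 W/m²/K.
ΔT = −F/λ = −5.3/(-1.051) = 5.04 K.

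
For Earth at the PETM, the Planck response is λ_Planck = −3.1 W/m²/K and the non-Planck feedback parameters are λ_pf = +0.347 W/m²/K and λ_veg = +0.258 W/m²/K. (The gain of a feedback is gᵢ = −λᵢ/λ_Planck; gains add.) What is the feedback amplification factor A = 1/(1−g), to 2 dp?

Convert to gains: g_pf = 0.347/3.1 = 0.1119; g_veg = 0.258/3.1 = 0.08323.
Total gain g = 0.19513.
A = 1/(1 − 0.19513) = 1.24.

1.24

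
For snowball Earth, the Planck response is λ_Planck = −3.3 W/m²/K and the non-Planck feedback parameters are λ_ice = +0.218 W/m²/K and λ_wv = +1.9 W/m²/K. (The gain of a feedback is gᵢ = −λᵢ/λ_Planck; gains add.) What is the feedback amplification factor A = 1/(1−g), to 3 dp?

2.792

Convert to gains: g_ice = 0.218/3.3 = 0.06606; g_wv = 1.9/3.3 = 0.5758.
Total gain g = 0.64186.
A = 1/(1 − 0.64186) = 2.792.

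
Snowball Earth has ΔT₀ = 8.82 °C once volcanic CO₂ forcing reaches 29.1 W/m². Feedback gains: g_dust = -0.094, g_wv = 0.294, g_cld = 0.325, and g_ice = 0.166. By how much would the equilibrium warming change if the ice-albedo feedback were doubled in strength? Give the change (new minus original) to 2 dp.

33.13 °C

Original: g = 0.691, ΔT = 8.82/(1−0.691) = 28.5437 °C.
With doubled ice-albedo: g' = 0.857, ΔT' = 8.82/(1−0.857) = 61.6783 °C.
Change = 61.6783 − 28.5437 = 33.13 °C.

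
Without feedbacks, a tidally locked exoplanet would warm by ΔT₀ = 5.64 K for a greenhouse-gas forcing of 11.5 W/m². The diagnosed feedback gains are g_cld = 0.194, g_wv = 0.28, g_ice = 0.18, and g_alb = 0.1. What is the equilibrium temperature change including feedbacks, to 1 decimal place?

Total gain g = 0.194 + 0.28 + 0.18 + 0.1 = 0.754.
Amplification A = 1/(1 − 0.754) = 4.065.
ΔT = 5.64 × 4.065 = 22.9 K.

22.9 K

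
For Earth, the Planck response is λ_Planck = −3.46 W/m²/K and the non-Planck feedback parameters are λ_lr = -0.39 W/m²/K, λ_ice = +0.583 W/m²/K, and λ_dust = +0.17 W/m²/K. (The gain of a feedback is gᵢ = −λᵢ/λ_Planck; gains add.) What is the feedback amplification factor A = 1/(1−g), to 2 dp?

Convert to gains: g_lr = -0.39/3.46 = -0.1127; g_ice = 0.583/3.46 = 0.1685; g_dust = 0.17/3.46 = 0.04913.
Total gain g = 0.10493.
A = 1/(1 − 0.10493) = 1.12.

1.12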